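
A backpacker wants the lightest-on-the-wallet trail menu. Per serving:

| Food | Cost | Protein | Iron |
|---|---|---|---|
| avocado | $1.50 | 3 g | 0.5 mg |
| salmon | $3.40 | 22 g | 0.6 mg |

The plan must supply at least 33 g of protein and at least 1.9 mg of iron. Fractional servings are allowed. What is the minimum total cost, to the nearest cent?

$7.58

Compare the cost at each extreme point of the feasible region.
avocado only: max(33/3, 1.9/0.5) = 11 servings → $16.50.
salmon only: max(33/22, 1.9/0.6) = 3.167 servings → $10.77.
avocado + salmon with both tight: 2.391 servings and 1.174 servings → $7.58.
Cheapest feasible corner: $7.58.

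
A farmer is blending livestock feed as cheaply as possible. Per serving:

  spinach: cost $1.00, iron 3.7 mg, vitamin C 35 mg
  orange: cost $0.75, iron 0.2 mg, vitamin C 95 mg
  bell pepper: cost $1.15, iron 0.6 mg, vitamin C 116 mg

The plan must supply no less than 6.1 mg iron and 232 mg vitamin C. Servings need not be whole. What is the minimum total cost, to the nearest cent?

spinach only: max(6.1/3.7, 232/35) = 6.629 servings → $6.63.
orange only: max(6.1/0.2, 232/95) = 30.5 servings → $22.88.
bell pepper only: max(6.1/0.6, 232/116) = 10.17 servings → $11.69.
spinach + orange with both tight: 1.547 servings and 1.872 servings → $2.95.
spinach + bell pepper with both tight: 1.392 servings and 1.58 servings → $3.21.
orange + bell pepper with both targets exact would need a negative amount; discard.
So the least-cost plan costs $2.95.

$2.95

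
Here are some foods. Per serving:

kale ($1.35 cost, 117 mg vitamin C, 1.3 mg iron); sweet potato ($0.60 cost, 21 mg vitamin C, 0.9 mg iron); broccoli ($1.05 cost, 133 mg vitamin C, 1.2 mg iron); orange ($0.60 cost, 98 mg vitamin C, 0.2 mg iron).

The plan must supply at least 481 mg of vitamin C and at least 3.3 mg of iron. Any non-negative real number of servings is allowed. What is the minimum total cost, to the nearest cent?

$3.53

Two binding constraints pin down two serving amounts, so the optimal mix uses at most two foods. The candidates are each food alone (scaled to the tighter of vitamin C/iron) and each pair with both constraints tight.
kale only: max(481/117, 3.3/1.3) = 4.111 servings → $5.55.
sweet potato only: max(481/21, 3.3/0.9) = 22.9 servings → $13.74.
broccoli only: max(481/133, 3.3/1.2) = 3.617 servings → $3.80.
orange only: max(481/98, 3.3/0.2) = 16.5 servings → $9.90.
kale + sweet potato: intersection lies outside the first quadrant.
kale + broccoli with both targets exact would need a negative amount; discard.
kale + orange with both tight: 2.185 servings and 2.3 servings → $4.33.
sweet potato + broccoli: the both-tight solution has a negative serving — not a feasible corner.
sweet potato + orange with both tight: 2.705 servings and 4.329 servings → $4.22.
broccoli + orange with both tight: 2.497 servings and 1.52 servings → $3.53.
The minimum over all feasible corners is $3.53.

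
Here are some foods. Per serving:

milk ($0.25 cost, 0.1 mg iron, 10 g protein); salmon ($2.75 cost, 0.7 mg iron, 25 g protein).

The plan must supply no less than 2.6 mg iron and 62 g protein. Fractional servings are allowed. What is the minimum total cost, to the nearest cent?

$6.50

The cheapest plan sits at a corner of the feasible region — with two constraints it uses at most two foods.
milk only: max(2.6/0.1, 62/10) = 26 servings → $6.50.
salmon only: max(2.6/0.7, 62/25) = 3.714 servings → $10.21.
milk + salmon with both targets exact would need a negative amount; discard.
The minimum over all feasible corners is $6.50.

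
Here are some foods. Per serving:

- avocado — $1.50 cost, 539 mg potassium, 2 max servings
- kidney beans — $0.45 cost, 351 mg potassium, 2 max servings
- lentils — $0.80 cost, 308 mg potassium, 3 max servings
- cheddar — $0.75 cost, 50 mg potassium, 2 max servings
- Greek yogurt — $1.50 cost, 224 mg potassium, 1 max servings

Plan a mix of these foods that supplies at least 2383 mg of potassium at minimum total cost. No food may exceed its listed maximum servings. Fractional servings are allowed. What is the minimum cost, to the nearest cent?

$5.41

Cost per mg of potassium: kidney beans $0.0013, lentils $0.0026, avocado $0.0028, Greek yogurt $0.0067, cheddar $0.0150.
Take 2 servings of kidney beans: +702.0 mg potassium for $0.90 (total $0.90, still need 1681.0 mg).
Take 3 servings of lentils: +924.0 mg potassium for $2.40 (total $3.30, still need 757.0 mg).
Take 1.404 servings of avocado: +757.0 mg potassium for $2.11 (total $5.41, still need 0.0 mg).
Greedy by cheapest-per-mg is optimal for a single linear constraint, so the minimum cost is $5.41.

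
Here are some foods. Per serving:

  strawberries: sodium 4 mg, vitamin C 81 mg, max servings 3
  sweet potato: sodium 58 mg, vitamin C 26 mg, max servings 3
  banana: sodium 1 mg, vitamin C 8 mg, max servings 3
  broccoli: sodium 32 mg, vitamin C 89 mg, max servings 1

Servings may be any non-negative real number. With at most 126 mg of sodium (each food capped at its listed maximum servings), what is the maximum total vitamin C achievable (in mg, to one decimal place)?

Vitamin C per mg sodium: strawberries 20.25, banana 8, broccoli 2.781, sweet potato 0.4483.
Take 3 servings of strawberries: uses 12 mg sodium, +243.0 mg vitamin C (running total 243.0 mg).
Take 3 servings of banana: uses 3 mg sodium, +24.0 mg vitamin C (running total 267.0 mg).
Take 1 serving of broccoli: uses 32 mg sodium, +89.0 mg vitamin C (running total 356.0 mg).
Take 1.362 servings of sweet potato: uses 79 mg sodium, +35.4 mg vitamin C (running total 391.4 mg).
Filling greedily by vitamin C-per-mg sodium is optimal for one linear limit, giving 391.4 mg.

391.4 mg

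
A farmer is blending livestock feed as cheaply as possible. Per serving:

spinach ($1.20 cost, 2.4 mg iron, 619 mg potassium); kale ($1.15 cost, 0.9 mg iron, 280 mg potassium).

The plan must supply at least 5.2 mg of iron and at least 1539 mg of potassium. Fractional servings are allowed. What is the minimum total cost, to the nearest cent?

Two binding constraints pin down two serving amounts, so the optimal mix uses at most two foods. The candidates are each food alone (scaled to the tighter of iron/potassium) and each pair with both constraints tight.
spinach only: max(5.2/2.4, 1539/619) = 2.486 servings → $2.98.
kale only: max(5.2/0.9, 1539/280) = 5.778 servings → $6.64.
spinach + kale with both tight: 0.6171 servings and 4.132 servings → $5.49.
So the least-cost plan costs $2.98.

$2.98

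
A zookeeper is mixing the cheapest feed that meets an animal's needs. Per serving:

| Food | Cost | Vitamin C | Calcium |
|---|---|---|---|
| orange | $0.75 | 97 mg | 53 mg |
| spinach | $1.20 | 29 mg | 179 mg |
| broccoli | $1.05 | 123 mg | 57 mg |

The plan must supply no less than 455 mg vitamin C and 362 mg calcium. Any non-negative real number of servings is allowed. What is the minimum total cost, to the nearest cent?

orange only: max(455/97, 362/53) = 6.83 servings → $5.12.
spinach only: max(455/29, 362/179) = 15.69 servings → $18.83.
broccoli only: max(455/123, 362/57) = 6.351 servings → $6.67.
orange + spinach with both tight: 4.483 servings and 0.695 servings → $4.20.
orange + broccoli with both targets exact would need a negative amount; discard.
spinach + broccoli with both tight: 0.9129 servings and 3.484 servings → $4.75.
So the least-cost plan costs $4.20.

$4.20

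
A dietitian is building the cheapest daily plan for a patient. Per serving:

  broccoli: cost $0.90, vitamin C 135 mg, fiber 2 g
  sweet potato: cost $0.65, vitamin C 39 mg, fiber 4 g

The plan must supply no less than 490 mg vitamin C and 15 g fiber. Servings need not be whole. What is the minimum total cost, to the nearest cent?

$4.15

With two linear requirements the optimum uses one or two foods; enumerate the corners.
broccoli only: max(490/135, 15/2) = 7.5 servings → $6.75.
sweet potato only: max(490/39, 15/4) = 12.56 servings → $8.17.
broccoli + sweet potato with both tight: 2.976 servings and 2.262 servings → $4.15.
So the least-cost plan costs $4.15.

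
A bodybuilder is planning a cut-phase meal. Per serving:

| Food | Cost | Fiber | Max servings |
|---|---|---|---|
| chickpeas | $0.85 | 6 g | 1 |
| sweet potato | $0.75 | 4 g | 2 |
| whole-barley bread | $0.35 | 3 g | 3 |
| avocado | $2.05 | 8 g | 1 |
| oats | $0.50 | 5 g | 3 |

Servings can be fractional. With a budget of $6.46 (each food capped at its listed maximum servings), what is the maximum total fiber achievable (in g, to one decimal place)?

44.1 g

Fiber per dollar: oats 10, whole-barley bread 8.571, chickpeas 7.059, sweet potato 5.333, avocado 3.902.
Take 3 servings of oats: spends $1.50, +15.0 g fiber (running total 15.0 g).
Take 3 servings of whole-barley bread: spends $1.05, +9.0 g fiber (running total 24.0 g).
Take 1 serving of chickpeas: spends $0.85, +6.0 g fiber (running total 30.0 g).
Take 2 servings of sweet potato: spends $1.50, +8.0 g fiber (running total 38.0 g).
Take 0.761 servings of avocado: spends $1.56, +6.1 g fiber (running total 44.1 g).
Filling greedily by fiber-per-dollar is optimal for one linear limit, giving 44.1 g.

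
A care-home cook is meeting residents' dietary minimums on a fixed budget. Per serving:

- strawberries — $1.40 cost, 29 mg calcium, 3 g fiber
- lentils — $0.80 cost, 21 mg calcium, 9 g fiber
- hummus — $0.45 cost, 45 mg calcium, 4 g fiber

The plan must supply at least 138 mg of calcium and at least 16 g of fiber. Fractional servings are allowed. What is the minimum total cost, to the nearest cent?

With two linear requirements the optimum uses one or two foods; enumerate the corners.
strawberries only: max(138/29, 16/3) = 5.333 servings → $7.47.
lentils only: max(138/21, 16/9) = 6.571 servings → $5.26.
hummus only: max(138/45, 16/4) = 4 servings → $1.80.
strawberries + lentils with both tight: 4.576 servings and 0.2525 servings → $6.61.
strawberries + hummus: the both-tight solution has a negative serving — not a feasible corner.
lentils + hummus with both tight: 0.5234 servings and 2.822 servings → $1.69.
Cheapest feasible corner: $1.69.

$1.69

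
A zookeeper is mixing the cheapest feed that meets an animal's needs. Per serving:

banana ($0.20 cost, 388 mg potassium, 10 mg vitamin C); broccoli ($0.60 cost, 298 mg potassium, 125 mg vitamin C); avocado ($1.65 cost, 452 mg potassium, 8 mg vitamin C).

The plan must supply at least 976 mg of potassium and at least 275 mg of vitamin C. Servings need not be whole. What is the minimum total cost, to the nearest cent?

banana only: max(976/388, 275/10) = 27.5 servings → $5.50.
broccoli only: max(976/298, 275/125) = 3.275 servings → $1.97.
avocado only: max(976/452, 275/8) = 34.38 servings → $56.72.
banana + broccoli with both tight: 0.8798 servings and 2.13 servings → $1.45.
banana + avocado with both targets exact would need a negative amount; discard.
broccoli + avocado with both tight: 2.153 servings and 0.7401 servings → $2.51.
Cheapest feasible corner: $1.45.

$1.45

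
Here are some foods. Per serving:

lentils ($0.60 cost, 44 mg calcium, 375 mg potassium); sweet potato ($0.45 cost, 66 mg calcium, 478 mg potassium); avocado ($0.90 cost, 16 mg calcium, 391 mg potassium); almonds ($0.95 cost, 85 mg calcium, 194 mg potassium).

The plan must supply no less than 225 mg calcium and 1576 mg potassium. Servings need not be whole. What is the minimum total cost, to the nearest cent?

An LP optimum is at a vertex; with two nutrient constraints at most two foods are used. Check each candidate.
lentils only: max(225/44, 1576/375) = 5.114 servings → $3.07.
sweet potato only: max(225/66, 1576/478) = 3.409 servings → $1.53.
avocado only: max(225/16, 1576/391) = 14.06 servings → $12.66.
almonds only: max(225/85, 1576/194) = 8.124 servings → $7.72.
lentils + sweet potato: intersection lies outside the first quadrant.
lentils + avocado: intersection lies outside the first quadrant.
lentils + almonds with both tight: 3.869 servings and 0.644 servings → $2.93.
sweet potato + avocado: the both-tight solution has a negative serving — not a feasible corner.
sweet potato + almonds with both tight: 3.246 servings and 0.127 servings → $1.58.
avocado + almonds with both tight: 2.997 servings and 2.083 servings → $4.68.
So the least-cost plan costs $1.53.

$1.53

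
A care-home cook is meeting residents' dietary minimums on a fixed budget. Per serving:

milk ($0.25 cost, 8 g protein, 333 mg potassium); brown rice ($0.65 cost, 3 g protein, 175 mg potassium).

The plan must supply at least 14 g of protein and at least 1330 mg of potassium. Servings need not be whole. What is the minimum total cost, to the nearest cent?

$1.00

An LP optimum is at a vertex; with two nutrient constraints at most two foods are used. Check each candidate.
milk only: max(14/8, 1330/333) = 3.994 servings → $1.00.
brown rice only: max(14/3, 1330/175) = 7.6 servings → $4.94.
milk + brown rice: the both-tight solution has a negative serving — not a feasible corner.
So the least-cost plan costs $1.00.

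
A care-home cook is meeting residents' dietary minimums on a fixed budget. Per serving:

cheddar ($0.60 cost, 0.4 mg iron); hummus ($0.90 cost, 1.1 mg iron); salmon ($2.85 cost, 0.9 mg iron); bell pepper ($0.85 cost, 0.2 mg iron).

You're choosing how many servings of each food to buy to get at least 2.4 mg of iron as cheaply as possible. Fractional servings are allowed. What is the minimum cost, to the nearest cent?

Cost per mg of iron: hummus $0.8182, cheddar $1.5000, salmon $3.1667, bell pepper $4.2500.
With no serving limits, use only hummus: 2.4 mg / 1.1 mg = 2.182 servings × $0.90 = $1.96.

$1.96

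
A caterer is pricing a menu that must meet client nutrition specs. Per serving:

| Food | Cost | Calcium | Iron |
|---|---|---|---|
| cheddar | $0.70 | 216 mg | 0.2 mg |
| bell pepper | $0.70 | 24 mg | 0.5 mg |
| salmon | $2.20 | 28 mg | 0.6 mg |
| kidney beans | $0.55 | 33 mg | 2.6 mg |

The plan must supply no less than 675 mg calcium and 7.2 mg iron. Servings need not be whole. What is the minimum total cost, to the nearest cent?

Minimising a linear cost over {calcium ≥ 675, iron ≥ 7.2, servings ≥ 0} — the optimum is at a vertex, using one or two foods.
cheddar only: max(675/216, 7.2/0.2) = 36 servings → $25.20.
bell pepper only: max(675/24, 7.2/0.5) = 28.12 servings → $19.69.
salmon only: max(675/28, 7.2/0.6) = 24.11 servings → $53.04.
kidney beans only: max(675/33, 7.2/2.6) = 20.45 servings → $11.25.
cheddar + bell pepper with both tight: 1.596 servings and 13.76 servings → $10.75.
cheddar + salmon with both tight: 1.64 servings and 11.45 servings → $26.35.
cheddar + kidney beans with both tight: 2.734 servings and 2.559 servings → $3.32.
bell pepper + salmon with both targets exact would need a negative amount; discard.
bell pepper + kidney beans: the both-tight solution has a negative serving — not a feasible corner.
salmon + kidney beans: the both-tight solution has a negative serving — not a feasible corner.
So the least-cost plan costs $3.32.

$3.32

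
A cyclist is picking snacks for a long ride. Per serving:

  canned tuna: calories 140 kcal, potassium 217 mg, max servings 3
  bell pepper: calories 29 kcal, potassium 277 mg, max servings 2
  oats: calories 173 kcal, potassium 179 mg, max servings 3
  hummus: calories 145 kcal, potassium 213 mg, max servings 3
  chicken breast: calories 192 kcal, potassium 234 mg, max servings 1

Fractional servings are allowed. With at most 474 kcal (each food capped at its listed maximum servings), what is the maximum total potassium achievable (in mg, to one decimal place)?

Potassium per kcal: bell pepper 9.552, canned tuna 1.55, hummus 1.469, chicken breast 1.219, oats 1.035.
Take 2 servings of bell pepper: uses 58 kcal, +554.0 mg potassium (running total 554.0 mg).
Take 2.971 servings of canned tuna: uses 416 kcal, +644.8 mg potassium (running total 1198.8 mg).
Filling greedily by potassium-per-kcal is optimal for one linear limit, giving 1198.8 mg.

1198.8 mg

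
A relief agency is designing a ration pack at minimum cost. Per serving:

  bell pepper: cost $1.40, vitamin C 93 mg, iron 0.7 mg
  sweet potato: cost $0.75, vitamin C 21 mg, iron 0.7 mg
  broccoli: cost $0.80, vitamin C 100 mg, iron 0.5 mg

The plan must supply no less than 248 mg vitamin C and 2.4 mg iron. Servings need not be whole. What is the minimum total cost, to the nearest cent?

$3.12

Two binding constraints pin down two serving amounts, so the optimal mix uses at most two foods. The candidates are each food alone (scaled to the tighter of vitamin C/iron) and each pair with both constraints tight.
bell pepper only: max(248/93, 2.4/0.7) = 3.429 servings → $4.80.
sweet potato only: max(248/21, 2.4/0.7) = 11.81 servings → $8.86.
broccoli only: max(248/100, 2.4/0.5) = 4.8 servings → $3.84.
bell pepper + sweet potato with both tight: 2.444 servings and 0.9841 servings → $4.16.
bell pepper + broccoli: the both-tight solution has a negative serving — not a feasible corner.
sweet potato + broccoli with both tight: 1.95 servings and 2.071 servings → $3.12.
So the least-cost plan costs $3.12.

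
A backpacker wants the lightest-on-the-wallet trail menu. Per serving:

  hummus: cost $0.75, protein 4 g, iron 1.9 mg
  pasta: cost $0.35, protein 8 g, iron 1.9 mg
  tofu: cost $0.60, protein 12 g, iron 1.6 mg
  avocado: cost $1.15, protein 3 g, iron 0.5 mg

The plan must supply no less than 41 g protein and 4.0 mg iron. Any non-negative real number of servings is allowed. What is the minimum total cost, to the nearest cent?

$1.79

hummus only: max(41/4, 4.0/1.9) = 10.25 servings → $7.69.
pasta only: max(41/8, 4.0/1.9) = 5.125 servings → $1.79.
tofu only: max(41/12, 4.0/1.6) = 3.417 servings → $2.05.
avocado only: max(41/3, 4.0/0.5) = 13.67 servings → $15.72.
hummus + pasta: intersection lies outside the first quadrant.
hummus + tofu: intersection lies outside the first quadrant.
hummus + avocado: intersection lies outside the first quadrant.
pasta + tofu: the both-tight solution has a negative serving — not a feasible corner.
pasta + avocado: intersection lies outside the first quadrant.
tofu + avocado with both targets exact would need a negative amount; discard.
So the least-cost plan costs $1.79.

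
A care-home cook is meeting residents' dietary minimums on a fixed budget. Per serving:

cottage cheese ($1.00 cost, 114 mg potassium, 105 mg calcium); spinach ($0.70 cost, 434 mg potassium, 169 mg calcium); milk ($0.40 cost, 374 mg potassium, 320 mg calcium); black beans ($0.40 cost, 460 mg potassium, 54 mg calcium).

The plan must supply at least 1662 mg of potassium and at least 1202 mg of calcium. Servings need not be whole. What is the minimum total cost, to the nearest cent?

Compare the cost at each extreme point of the feasible region.
cottage cheese only: max(1662/114, 1202/105) = 14.58 servings → $14.58.
spinach only: max(1662/434, 1202/169) = 7.112 servings → $4.98.
milk only: max(1662/374, 1202/320) = 4.444 servings → $1.78.
black beans only: max(1662/460, 1202/54) = 22.26 servings → $8.90.
cottage cheese + spinach with both tight: 9.154 servings and 1.425 servings → $10.15.
cottage cheese + milk: the both-tight solution has a negative serving — not a feasible corner.
cottage cheese + black beans with both tight: 10.99 servings and 0.8894 servings → $11.35.
spinach + milk with both tight: 1.087 servings and 3.182 servings → $2.03.
spinach + black beans: the both-tight solution has a negative serving — not a feasible corner.
milk + black beans with both tight: 3.647 servings and 0.6479 servings → $1.72.
Cheapest feasible corner: $1.72.

$1.72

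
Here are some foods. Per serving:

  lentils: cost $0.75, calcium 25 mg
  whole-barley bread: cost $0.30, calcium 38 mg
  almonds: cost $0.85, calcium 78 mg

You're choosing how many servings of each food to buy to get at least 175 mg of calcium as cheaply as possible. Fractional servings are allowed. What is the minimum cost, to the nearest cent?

Cost per mg of calcium: whole-barley bread $0.0079, almonds $0.0109, lentils $0.0300.
With no serving limits, use only whole-barley bread: 175 mg / 38 mg = 4.605 servings × $0.30 = $1.38.

$1.38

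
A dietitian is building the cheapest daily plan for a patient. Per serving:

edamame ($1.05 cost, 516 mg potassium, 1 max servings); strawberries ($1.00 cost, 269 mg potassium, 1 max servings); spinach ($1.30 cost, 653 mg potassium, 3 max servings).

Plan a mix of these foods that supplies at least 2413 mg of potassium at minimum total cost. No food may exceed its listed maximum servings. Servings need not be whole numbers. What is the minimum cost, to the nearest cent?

Cost per mg of potassium: spinach $0.0020, edamame $0.0020, strawberries $0.0037.
Take 3 servings of spinach: +1959.0 mg potassium for $3.90 (total $3.90, still need 454.0 mg).
Take 0.8798 servings of edamame: +454.0 mg potassium for $0.92 (total $4.82, still need 0.0 mg).
Filling from the cheapest source first is optimal under one linear minimum: $4.82.

$4.82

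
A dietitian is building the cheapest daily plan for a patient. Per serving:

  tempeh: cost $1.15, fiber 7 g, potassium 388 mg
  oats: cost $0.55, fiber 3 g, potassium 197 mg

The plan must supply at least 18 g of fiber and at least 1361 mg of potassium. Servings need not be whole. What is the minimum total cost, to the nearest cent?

With two linear requirements the optimum uses one or two foods; enumerate the corners.
tempeh only: max(18/7, 1361/388) = 3.508 servings → $4.03.
oats only: max(18/3, 1361/197) = 6.909 servings → $3.80.
tempeh + oats with both targets exact would need a negative amount; discard.
Cheapest feasible corner: $3.80.

$3.80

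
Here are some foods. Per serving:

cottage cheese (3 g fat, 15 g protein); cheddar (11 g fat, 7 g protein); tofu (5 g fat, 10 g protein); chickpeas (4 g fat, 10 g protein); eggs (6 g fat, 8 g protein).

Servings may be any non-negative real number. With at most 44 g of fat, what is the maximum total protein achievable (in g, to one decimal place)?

220.0 g

Protein per g fat: cottage cheese 5, chickpeas 2.5, tofu 2, eggs 1.333, cheddar 0.6364.
With no serving limits, spend the whole fat allowance on cottage cheese: 44 g / 3 g × 15 g = 220.0 g.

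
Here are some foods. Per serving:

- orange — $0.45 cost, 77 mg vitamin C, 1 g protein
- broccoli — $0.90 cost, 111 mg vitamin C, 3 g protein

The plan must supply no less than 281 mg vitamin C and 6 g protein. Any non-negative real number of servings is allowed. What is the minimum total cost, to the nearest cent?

A basic optimal solution has at most two foods positive. Try each food alone and each pair with both targets met exactly.
orange only: max(281/77, 6/1) = 6 servings → $2.70.
broccoli only: max(281/111, 6/3) = 2.532 servings → $2.28.
orange + broccoli with both tight: 1.475 servings and 1.508 servings → $2.02.
So the least-cost plan costs $2.02.

$2.02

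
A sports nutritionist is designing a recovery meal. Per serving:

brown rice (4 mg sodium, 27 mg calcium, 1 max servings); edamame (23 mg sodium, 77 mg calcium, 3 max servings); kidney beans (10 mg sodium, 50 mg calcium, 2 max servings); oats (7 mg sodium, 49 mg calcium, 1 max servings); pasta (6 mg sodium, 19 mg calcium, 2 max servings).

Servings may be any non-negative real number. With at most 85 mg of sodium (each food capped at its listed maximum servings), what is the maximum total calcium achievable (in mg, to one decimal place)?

356.8 mg

Calcium per mg sodium: oats 7, brown rice 6.75, kidney beans 5, edamame 3.348, pasta 3.167.
Take 1 serving of oats: uses 7 mg sodium, +49.0 mg calcium (running total 49.0 mg).
Take 1 serving of brown rice: uses 4 mg sodium, +27.0 mg calcium (running total 76.0 mg).
Take 2 servings of kidney beans: uses 20 mg sodium, +100.0 mg calcium (running total 176.0 mg).
Take 2.348 servings of edamame: uses 54 mg sodium, +180.8 mg calcium (running total 356.8 mg).
Filling greedily by calcium-per-mg sodium is optimal for one linear limit, giving 356.8 mg.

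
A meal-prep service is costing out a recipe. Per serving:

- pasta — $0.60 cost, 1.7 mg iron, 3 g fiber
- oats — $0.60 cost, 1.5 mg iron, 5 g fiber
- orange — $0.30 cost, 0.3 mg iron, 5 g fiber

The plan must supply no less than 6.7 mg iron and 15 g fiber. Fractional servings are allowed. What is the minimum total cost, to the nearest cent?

$2.46

Minimising a linear cost over {iron ≥ 6.7, fiber ≥ 15, servings ≥ 0} — the optimum is at a vertex, using one or two foods.
pasta only: max(6.7/1.7, 15/3) = 5 servings → $3.00.
oats only: max(6.7/1.5, 15/5) = 4.467 servings → $2.68.
orange only: max(6.7/0.3, 15/5) = 22.33 servings → $6.70.
pasta + oats with both tight: 2.75 servings and 1.35 servings → $2.46.
pasta + orange with both tight: 3.816 servings and 0.7105 servings → $2.50.
oats + orange: intersection lies outside the first quadrant.
Cheapest feasible corner: $2.46.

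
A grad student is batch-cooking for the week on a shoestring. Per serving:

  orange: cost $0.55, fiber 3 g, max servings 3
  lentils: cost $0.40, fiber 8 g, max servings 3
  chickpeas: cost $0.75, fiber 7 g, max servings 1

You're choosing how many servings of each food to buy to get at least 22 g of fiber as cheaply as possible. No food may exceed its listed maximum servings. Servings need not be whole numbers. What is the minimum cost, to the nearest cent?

Cost per g of fiber: lentils $0.0500, chickpeas $0.1071, orange $0.1833.
Take 2.75 servings of lentils: +22.0 g fiber for $1.10 (total $1.10, still need 0.0 g).
Filling from the cheapest source first is optimal under one linear minimum: $1.10.

$1.10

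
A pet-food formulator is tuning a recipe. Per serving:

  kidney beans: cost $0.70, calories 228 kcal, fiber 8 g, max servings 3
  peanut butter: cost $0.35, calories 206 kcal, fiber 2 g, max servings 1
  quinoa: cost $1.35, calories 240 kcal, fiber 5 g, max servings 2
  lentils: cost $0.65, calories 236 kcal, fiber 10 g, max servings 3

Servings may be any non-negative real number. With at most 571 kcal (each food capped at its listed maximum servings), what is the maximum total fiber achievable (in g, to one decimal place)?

24.2 g

Fiber per kcal: lentils 0.04237, kidney beans 0.03509, quinoa 0.02083, peanut butter 0.009709.
Take 2.419 servings of lentils: uses 571 kcal, +24.2 g fiber (running total 24.2 g).
Filling greedily by fiber-per-kcal is optimal for one linear limit, giving 24.2 g.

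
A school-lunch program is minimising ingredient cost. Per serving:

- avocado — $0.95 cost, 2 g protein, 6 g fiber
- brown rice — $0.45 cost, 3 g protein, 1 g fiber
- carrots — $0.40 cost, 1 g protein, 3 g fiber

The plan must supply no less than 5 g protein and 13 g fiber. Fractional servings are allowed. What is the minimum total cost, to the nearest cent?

Two binding constraints pin down two serving amounts, so the optimal mix uses at most two foods. The candidates are each food alone (scaled to the tighter of protein/fiber) and each pair with both constraints tight.
avocado only: max(5/2, 13/6) = 2.5 servings → $2.38.
brown rice only: max(5/3, 13/1) = 13 servings → $5.85.
carrots only: max(5/1, 13/3) = 5 servings → $2.00.
avocado + brown rice with both tight: 2.125 servings and 0.25 servings → $2.13.
avocado + carrots (both tight): parallel constraints — no distinct corner.
brown rice + carrots with both tight: 0.25 servings and 4.25 servings → $1.81.
So the least-cost plan costs $1.81.

$1.81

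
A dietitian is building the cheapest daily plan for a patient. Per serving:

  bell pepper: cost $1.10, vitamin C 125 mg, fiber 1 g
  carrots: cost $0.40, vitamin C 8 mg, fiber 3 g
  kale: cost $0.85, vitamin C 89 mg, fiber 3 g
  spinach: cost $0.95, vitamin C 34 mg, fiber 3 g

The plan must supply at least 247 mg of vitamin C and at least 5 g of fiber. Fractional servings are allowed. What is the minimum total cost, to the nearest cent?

$2.26

Check every corner: each single food scaled to meet both minima, and each pair solved so both constraints bind.
bell pepper only: max(247/125, 5/1) = 5 servings → $5.50.
carrots only: max(247/8, 5/3) = 30.88 servings → $12.35.
kale only: max(247/89, 5/3) = 2.775 servings → $2.36.
spinach only: max(247/34, 5/3) = 7.265 servings → $6.90.
bell pepper + carrots with both tight: 1.91 servings and 1.03 servings → $2.51.
bell pepper + kale with both tight: 1.035 servings and 1.322 servings → $2.26.
bell pepper + spinach with both tight: 1.674 servings and 1.109 servings → $2.90.
carrots + kale with both targets exact would need a negative amount; discard.
carrots + spinach: the both-tight solution has a negative serving — not a feasible corner.
kale + spinach: intersection lies outside the first quadrant.
The minimum over all feasible corners is $2.26.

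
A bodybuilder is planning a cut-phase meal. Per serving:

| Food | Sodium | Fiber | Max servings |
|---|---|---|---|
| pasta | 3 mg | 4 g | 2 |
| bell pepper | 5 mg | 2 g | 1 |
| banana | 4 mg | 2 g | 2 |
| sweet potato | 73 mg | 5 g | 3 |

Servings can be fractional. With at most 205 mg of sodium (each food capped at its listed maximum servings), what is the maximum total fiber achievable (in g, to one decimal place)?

Fiber per mg sodium: pasta 1.333, banana 0.5, bell pepper 0.4, sweet potato 0.06849.
Take 2 servings of pasta: uses 6 mg sodium, +8.0 g fiber (running total 8.0 g).
Take 2 servings of banana: uses 8 mg sodium, +4.0 g fiber (running total 12.0 g).
Take 1 serving of bell pepper: uses 5 mg sodium, +2.0 g fiber (running total 14.0 g).
Take 2.548 servings of sweet potato: uses 186 mg sodium, +12.7 g fiber (running total 26.7 g).
Filling greedily by fiber-per-mg sodium is optimal for one linear limit, giving 26.7 g.

26.7 g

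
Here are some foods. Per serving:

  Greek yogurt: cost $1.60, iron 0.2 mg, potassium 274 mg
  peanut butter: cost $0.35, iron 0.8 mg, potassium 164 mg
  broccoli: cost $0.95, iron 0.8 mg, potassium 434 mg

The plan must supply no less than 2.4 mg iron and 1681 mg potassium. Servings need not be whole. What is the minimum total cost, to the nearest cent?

$3.59

For a min-cost LP with two ≥-constraints, a basic feasible solution has at most two positive variables.
Greek yogurt only: max(2.4/0.2, 1681/274) = 12 servings → $19.20.
peanut butter only: max(2.4/0.8, 1681/164) = 10.25 servings → $3.59.
broccoli only: max(2.4/0.8, 1681/434) = 3.873 servings → $3.68.
Greek yogurt + peanut butter with both tight: 5.103 servings and 1.724 servings → $8.77.
Greek yogurt + broccoli with both tight: 2.29 servings and 2.427 servings → $5.97.
peanut butter + broccoli: the both-tight solution has a negative serving — not a feasible corner.
So the least-cost plan costs $3.59.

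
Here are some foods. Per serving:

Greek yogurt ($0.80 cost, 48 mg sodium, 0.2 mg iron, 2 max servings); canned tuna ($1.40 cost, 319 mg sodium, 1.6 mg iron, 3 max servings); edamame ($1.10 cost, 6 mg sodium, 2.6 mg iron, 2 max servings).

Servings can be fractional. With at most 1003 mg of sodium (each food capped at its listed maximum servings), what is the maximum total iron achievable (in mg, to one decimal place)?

Iron per mg sodium: edamame 0.4333, canned tuna 0.005016, Greek yogurt 0.004167.
Take 2 servings of edamame: uses 12 mg sodium, +5.2 mg iron (running total 5.2 mg).
Take 3 servings of canned tuna: uses 957 mg sodium, +4.8 mg iron (running total 10.0 mg).
Take 0.7083 servings of Greek yogurt: uses 34 mg sodium, +0.1 mg iron (running total 10.1 mg).
Greedy by best ratio exhausts the sodium allowance optimally: 10.1 mg.

10.1 mg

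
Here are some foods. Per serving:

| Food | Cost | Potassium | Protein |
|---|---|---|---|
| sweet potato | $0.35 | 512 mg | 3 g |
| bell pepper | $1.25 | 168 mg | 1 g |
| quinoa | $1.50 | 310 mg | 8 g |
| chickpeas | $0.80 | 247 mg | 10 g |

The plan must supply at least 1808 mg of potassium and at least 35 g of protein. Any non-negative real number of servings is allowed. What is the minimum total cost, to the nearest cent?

The cheapest plan sits at a corner of the feasible region — with two constraints it uses at most two foods.
sweet potato only: max(1808/512, 35/3) = 11.67 servings → $4.08.
bell pepper only: max(1808/168, 35/1) = 35 servings → $43.75.
quinoa only: max(1808/310, 35/8) = 5.832 servings → $8.75.
chickpeas only: max(1808/247, 35/10) = 7.32 servings → $5.86.
sweet potato + bell pepper with both targets exact would need a negative amount; discard.
sweet potato + quinoa with both tight: 1.142 servings and 3.947 servings → $6.32.
sweet potato + chickpeas with both tight: 2.155 servings and 2.854 servings → $3.04.
bell pepper + quinoa with both tight: 3.495 servings and 3.938 servings → $10.28.
bell pepper + chickpeas with both tight: 6.584 servings and 2.842 servings → $10.50.
quinoa + chickpeas: intersection lies outside the first quadrant.
So the least-cost plan costs $3.04.

$3.04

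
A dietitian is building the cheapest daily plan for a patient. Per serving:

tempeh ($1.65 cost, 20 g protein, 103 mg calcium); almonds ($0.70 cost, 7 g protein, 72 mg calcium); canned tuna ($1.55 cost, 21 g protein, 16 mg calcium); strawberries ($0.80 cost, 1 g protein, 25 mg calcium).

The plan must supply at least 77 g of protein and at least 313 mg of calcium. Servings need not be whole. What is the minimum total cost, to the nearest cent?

An LP optimum is at a vertex; with two nutrient constraints at most two foods are used. Check each candidate.
tempeh only: max(77/20, 313/103) = 3.85 servings → $6.35.
almonds only: max(77/7, 313/72) = 11 servings → $7.70.
canned tuna only: max(77/21, 313/16) = 19.56 servings → $30.32.
strawberries only: max(77/1, 313/25) = 77 servings → $61.60.
tempeh + almonds: the both-tight solution has a negative serving — not a feasible corner.
tempeh + canned tuna with both tight: 2.898 servings and 0.9067 servings → $6.19.
tempeh + strawberries: the both-tight solution has a negative serving — not a feasible corner.
almonds + canned tuna with both tight: 3.815 servings and 2.395 servings → $6.38.
almonds + strawberries: intersection lies outside the first quadrant.
canned tuna + strawberries with both tight: 3.167 servings and 10.49 servings → $13.30.
The minimum over all feasible corners is $6.19.

$6.19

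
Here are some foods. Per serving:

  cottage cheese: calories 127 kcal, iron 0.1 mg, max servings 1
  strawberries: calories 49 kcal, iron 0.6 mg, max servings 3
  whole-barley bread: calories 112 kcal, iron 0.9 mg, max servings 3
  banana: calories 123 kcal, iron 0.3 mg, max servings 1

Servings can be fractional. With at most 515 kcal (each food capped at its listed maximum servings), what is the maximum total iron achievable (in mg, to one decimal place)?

Iron per kcal: strawberries 0.01224, whole-barley bread 0.008036, banana 0.002439, cottage cheese 0.0007874.
Take 3 servings of strawberries: uses 147 kcal, +1.8 mg iron (running total 1.8 mg).
Take 3 servings of whole-barley bread: uses 336 kcal, +2.7 mg iron (running total 4.5 mg).
Take 0.2602 servings of banana: uses 32 kcal, +0.1 mg iron (running total 4.6 mg).
Greedy by best ratio exhausts the calories allowance optimally: 4.6 mg.

4.6 mg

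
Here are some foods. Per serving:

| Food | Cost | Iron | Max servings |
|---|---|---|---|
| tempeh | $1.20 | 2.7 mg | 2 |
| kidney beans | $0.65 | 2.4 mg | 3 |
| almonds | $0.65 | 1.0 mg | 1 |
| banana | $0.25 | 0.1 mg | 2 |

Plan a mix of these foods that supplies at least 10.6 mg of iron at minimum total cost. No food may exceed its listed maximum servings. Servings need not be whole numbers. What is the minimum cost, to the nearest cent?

Cost per mg of iron: kidney beans $0.2708, tempeh $0.4444, almonds $0.6500, banana $2.5000.
Take 3 servings of kidney beans: +7.2 mg iron for $1.95 (total $1.95, still need 3.4 mg).
Take 1.259 servings of tempeh: +3.4 mg iron for $1.51 (total $3.46, still need 0.0 mg).
Filling from the cheapest source first is optimal under one linear minimum: $3.46.

$3.46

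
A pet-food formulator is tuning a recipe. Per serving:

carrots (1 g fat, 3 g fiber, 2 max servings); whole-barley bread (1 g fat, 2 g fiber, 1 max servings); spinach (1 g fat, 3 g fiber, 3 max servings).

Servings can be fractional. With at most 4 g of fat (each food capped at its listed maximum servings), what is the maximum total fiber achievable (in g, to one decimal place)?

12.0 g

Fiber per g fat: carrots 3, spinach 3, whole-barley bread 2.
Take 2 servings of carrots: uses 2 g fat, +6.0 g fiber (running total 6.0 g).
Take 2 servings of spinach: uses 2 g fat, +6.0 g fiber (running total 12.0 g).
Filling greedily by fiber-per-g fat is optimal for one linear limit, giving 12.0 g.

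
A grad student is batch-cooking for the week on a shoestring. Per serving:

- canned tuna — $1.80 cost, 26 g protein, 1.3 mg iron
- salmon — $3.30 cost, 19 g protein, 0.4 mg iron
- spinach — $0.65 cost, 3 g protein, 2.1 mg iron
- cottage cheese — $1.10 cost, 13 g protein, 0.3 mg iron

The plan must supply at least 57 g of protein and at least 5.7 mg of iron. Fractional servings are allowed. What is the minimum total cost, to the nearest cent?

A basic optimal solution has at most two foods positive. Try each food alone and each pair with both targets met exactly.
canned tuna only: max(57/26, 5.7/1.3) = 4.385 servings → $7.89.
salmon only: max(57/19, 5.7/0.4) = 14.25 servings → $47.02.
spinach only: max(57/3, 5.7/2.1) = 19 servings → $12.35.
cottage cheese only: max(57/13, 5.7/0.3) = 19 servings → $20.90.
canned tuna + salmon: the both-tight solution has a negative serving — not a feasible corner.
canned tuna + spinach with both tight: 2.024 servings and 1.462 servings → $4.59.
canned tuna + cottage cheese: the both-tight solution has a negative serving — not a feasible corner.
salmon + spinach with both tight: 2.651 servings and 2.209 servings → $10.18.
salmon + cottage cheese with both targets exact would need a negative amount; discard.
spinach + cottage cheese with both tight: 2.159 servings and 3.886 servings → $5.68.
The minimum over all feasible corners is $4.59.

$4.59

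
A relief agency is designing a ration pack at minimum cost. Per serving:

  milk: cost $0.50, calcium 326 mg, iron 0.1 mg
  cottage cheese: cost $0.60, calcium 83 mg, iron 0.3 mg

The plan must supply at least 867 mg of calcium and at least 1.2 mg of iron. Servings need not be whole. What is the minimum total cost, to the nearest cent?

Compare the cost at each extreme point of the feasible region.
milk only: max(867/326, 1.2/0.1) = 12 servings → $6.00.
cottage cheese only: max(867/83, 1.2/0.3) = 10.45 servings → $6.27.
milk + cottage cheese with both tight: 1.793 servings and 3.402 servings → $2.94.
The minimum over all feasible corners is $2.94.

$2.94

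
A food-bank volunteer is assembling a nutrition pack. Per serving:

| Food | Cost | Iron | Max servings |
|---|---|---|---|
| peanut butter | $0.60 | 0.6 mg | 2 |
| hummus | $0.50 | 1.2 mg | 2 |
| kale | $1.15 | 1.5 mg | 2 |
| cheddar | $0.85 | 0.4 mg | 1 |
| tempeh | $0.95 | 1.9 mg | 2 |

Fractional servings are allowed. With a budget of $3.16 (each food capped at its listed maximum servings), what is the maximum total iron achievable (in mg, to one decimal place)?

6.5 mg

Iron per dollar: hummus 2.4, tempeh 2, kale 1.304, peanut butter 1, cheddar 0.4706.
Take 2 servings of hummus: spends $1.00, +2.4 mg iron (running total 2.4 mg).
Take 2 servings of tempeh: spends $1.90, +3.8 mg iron (running total 6.2 mg).
Take 0.2261 servings of kale: spends $0.26, +0.3 mg iron (running total 6.5 mg).
Filling greedily by iron-per-dollar is optimal for one linear limit, giving 6.5 mg.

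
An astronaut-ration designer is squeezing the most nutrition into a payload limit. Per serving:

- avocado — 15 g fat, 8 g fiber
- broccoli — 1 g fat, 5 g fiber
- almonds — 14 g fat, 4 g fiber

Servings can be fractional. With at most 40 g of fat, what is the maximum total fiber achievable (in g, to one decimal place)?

200.0 g

Fiber per g fat: broccoli 5, avocado 0.5333, almonds 0.2857.
With no serving limits, spend the whole fat allowance on broccoli: 40 g / 1 g × 5 g = 200.0 g.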